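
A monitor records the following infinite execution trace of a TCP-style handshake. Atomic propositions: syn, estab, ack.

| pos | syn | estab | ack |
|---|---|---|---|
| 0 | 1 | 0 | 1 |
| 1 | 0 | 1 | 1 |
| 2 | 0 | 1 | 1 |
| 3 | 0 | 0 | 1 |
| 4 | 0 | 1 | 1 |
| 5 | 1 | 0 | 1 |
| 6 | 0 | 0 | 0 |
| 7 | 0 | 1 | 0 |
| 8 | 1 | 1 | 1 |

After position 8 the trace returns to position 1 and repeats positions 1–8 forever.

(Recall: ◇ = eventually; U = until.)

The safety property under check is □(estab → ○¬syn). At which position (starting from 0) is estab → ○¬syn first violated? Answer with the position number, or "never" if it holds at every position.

Check estab → ○¬syn at each position in order: 0 ✓, 1 ✓, 2 ✓, 3 ✓.
At position 4 the labels are {ack, estab} and the next position 5 has {ack, syn}, so estab → ○¬syn is false there. This is the first violation.

4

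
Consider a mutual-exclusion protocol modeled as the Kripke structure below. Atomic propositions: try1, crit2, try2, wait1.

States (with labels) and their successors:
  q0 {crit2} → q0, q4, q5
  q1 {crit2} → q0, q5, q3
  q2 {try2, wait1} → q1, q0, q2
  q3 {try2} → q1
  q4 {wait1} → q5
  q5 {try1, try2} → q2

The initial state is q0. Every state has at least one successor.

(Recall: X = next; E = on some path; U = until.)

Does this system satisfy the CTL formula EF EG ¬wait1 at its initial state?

States satisfying EG ¬wait1: {q0, q1, q3}.
States satisfying EF EG ¬wait1: {q0, q1, q2, q3, q4, q5}.
Some path from q0 reaches a state where EG ¬wait1 holds.
q0 ∈ Sat(EF EG ¬wait1).

Satisfied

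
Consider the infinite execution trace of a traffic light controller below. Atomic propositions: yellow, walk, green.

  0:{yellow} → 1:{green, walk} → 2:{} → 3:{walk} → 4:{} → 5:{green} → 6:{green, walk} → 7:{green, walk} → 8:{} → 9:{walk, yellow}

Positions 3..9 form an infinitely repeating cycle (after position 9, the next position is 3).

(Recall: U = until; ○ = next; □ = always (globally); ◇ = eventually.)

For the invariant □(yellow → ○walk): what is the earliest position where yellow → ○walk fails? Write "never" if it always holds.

yellow → ○walk holds at every position 0..9, and those are all the positions the trace ever visits, so the invariant □(yellow → ○walk) is never violated.

never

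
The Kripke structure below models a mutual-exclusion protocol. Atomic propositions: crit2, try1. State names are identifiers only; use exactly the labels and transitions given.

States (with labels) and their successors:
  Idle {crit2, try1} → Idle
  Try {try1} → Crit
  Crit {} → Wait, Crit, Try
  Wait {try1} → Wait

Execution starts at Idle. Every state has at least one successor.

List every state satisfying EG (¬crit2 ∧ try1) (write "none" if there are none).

States satisfying ¬crit2 ∧ try1: {Try, Wait}.
States satisfying EG (¬crit2 ∧ try1): {Wait}.

{Wait}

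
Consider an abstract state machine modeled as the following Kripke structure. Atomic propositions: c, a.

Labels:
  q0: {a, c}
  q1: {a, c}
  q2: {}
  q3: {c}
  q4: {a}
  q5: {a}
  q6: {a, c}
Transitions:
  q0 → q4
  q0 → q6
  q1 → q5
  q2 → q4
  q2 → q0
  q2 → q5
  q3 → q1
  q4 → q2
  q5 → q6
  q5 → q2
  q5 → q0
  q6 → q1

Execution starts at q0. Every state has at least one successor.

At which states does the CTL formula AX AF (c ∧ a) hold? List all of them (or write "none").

States satisfying AF (c ∧ a): {q0, q1, q3, q6}.
States satisfying AX AF (c ∧ a): {q3, q6}.

{q3, q6}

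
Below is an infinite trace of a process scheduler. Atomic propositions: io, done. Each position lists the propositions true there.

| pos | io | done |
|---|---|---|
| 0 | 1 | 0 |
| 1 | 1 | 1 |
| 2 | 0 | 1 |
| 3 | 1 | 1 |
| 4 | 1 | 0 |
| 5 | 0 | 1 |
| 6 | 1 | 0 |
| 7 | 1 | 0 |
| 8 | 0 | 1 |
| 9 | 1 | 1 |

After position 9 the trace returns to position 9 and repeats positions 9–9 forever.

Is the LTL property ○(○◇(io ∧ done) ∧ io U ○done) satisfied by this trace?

Satisfied

The position after 0 is 1; ○◇(io ∧ done) ∧ io U ○done is true there.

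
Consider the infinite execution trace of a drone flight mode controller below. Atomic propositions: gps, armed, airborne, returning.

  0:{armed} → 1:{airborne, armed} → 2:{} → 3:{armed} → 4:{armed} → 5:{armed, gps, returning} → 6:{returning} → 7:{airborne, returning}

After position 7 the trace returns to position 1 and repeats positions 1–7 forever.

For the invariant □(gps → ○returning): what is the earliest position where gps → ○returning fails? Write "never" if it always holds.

never

gps → ○returning holds at every position 0..7, and those are all the positions the trace ever visits, so the invariant □(gps → ○returning) is never violated.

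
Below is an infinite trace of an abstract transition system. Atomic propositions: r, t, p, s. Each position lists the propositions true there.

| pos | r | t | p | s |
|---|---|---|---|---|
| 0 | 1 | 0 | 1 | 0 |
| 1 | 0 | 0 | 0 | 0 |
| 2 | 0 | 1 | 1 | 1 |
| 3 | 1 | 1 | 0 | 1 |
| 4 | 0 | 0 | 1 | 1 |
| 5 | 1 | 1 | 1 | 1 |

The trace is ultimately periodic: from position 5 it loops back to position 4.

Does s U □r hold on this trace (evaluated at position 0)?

Walking from position 0: at position 0, □r has not yet held and s fails, so s U □r is false.

No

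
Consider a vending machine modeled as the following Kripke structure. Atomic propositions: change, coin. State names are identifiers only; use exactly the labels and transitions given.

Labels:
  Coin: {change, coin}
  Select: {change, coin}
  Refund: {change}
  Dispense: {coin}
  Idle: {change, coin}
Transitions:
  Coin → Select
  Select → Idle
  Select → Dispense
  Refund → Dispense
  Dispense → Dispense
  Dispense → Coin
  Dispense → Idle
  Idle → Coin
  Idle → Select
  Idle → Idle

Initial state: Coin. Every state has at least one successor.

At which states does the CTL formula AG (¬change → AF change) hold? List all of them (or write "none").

States satisfying ¬change → AF change: {Coin, Select, Refund, Idle}.
States satisfying AG (¬change → AF change): ∅.

none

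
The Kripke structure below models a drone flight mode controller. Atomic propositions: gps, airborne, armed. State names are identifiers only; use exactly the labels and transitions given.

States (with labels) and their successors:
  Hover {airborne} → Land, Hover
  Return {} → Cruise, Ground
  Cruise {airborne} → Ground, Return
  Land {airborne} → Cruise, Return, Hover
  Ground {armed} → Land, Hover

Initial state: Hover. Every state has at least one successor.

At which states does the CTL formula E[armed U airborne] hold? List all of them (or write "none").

States satisfying armed: {Ground}.
States satisfying airborne: {Hover, Cruise, Land}.
States satisfying E[armed U airborne]: {Hover, Cruise, Land, Ground}.

{Hover, Cruise, Land, Ground}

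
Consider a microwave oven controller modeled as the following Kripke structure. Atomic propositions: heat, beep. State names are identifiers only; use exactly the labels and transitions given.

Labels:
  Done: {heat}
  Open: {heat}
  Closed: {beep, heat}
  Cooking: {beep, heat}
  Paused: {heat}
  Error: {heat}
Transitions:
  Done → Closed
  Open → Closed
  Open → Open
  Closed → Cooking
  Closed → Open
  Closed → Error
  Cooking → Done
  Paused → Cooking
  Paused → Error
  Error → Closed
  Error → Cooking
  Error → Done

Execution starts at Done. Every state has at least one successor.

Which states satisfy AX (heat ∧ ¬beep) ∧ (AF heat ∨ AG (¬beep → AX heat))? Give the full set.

{Cooking}

States satisfying heat ∧ ¬beep: {Done, Open, Paused, Error}.
States satisfying AX (heat ∧ ¬beep): {Cooking}.
States satisfying heat: {Done, Open, Closed, Cooking, Paused, Error}.
States satisfying AF heat: {Done, Open, Closed, Cooking, Paused, Error}.
States satisfying ¬beep → AX heat: {Done, Open, Closed, Cooking, Paused, Error}.
States satisfying AG (¬beep → AX heat): {Done, Open, Closed, Cooking, Paused, Error}.
States satisfying AF heat ∨ AG (¬beep → AX heat): {Done, Open, Closed, Cooking, Paused, Error}.
States satisfying AX (heat ∧ ¬beep) ∧ (AF heat ∨ AG (¬beep → AX heat)): {Cooking}.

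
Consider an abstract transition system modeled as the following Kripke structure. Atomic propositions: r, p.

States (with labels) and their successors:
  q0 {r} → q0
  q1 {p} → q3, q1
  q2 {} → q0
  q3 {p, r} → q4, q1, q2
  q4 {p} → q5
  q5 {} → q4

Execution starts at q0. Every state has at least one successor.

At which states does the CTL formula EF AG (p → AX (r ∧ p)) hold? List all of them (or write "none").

States satisfying AG (p → AX (r ∧ p)): {q0, q2}.
States satisfying EF AG (p → AX (r ∧ p)): {q0, q1, q2, q3}.

{q0, q1, q2, q3}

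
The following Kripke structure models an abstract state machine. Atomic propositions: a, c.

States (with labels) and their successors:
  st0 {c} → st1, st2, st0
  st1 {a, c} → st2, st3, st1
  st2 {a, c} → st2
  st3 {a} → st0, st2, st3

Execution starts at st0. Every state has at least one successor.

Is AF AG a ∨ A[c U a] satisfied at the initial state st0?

No

States satisfying AG a: {st2}.
States satisfying AF AG a: {st2}.
States satisfying c: {st0, st1, st2}.
States satisfying a: {st1, st2, st3}.
States satisfying A[c U a]: {st1, st2, st3}.
States satisfying AF AG a ∨ A[c U a]: {st1, st2, st3}.
st0 ∉ Sat(AF AG a ∨ A[c U a]).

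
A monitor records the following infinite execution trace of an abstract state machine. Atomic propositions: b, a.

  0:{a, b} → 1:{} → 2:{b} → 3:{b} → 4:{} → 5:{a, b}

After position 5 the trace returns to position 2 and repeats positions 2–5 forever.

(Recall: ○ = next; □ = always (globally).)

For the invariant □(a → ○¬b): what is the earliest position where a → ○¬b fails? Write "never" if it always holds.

Check a → ○¬b at each position in order: 0 ✓, 1 ✓, 2 ✓, 3 ✓, 4 ✓.
At position 5 the labels are {a, b} and the next position 2 has {b}, so a → ○¬b is false there. This is the first violation.

5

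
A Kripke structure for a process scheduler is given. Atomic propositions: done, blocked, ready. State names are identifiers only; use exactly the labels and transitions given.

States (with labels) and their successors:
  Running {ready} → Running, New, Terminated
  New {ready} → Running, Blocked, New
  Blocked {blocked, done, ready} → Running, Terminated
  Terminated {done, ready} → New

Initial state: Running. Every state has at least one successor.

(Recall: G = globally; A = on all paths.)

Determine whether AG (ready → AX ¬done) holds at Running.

States satisfying ready → AX ¬done: {Terminated}.
States satisfying AG (ready → AX ¬done): ∅.
Blocked is reachable from Running and violates ready → AX ¬done, so AG fails at Running.
Running ∉ Sat(AG (ready → AX ¬done)).

Violated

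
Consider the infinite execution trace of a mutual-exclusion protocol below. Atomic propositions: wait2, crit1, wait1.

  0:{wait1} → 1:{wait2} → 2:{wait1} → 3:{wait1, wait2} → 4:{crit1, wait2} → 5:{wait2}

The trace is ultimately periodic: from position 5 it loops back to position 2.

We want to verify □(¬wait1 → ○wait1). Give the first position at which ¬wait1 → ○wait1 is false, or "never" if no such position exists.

4

Check ¬wait1 → ○wait1 at each position in order: 0 ✓, 1 ✓, 2 ✓, 3 ✓.
At position 4 the labels are {crit1, wait2} and the next position 5 has {wait2}, so ¬wait1 → ○wait1 is false there. This is the first violation.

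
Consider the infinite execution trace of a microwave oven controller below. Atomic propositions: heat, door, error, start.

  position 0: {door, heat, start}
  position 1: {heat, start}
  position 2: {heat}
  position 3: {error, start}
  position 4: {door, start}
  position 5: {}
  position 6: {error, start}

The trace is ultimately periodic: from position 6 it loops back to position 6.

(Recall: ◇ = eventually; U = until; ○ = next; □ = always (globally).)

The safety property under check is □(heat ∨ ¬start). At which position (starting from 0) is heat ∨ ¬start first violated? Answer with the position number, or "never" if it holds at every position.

Check heat ∨ ¬start at each position in order: 0 ✓, 1 ✓, 2 ✓.
At position 3 the labels are {error, start}, so heat ∨ ¬start is false there. This is the first violation.

3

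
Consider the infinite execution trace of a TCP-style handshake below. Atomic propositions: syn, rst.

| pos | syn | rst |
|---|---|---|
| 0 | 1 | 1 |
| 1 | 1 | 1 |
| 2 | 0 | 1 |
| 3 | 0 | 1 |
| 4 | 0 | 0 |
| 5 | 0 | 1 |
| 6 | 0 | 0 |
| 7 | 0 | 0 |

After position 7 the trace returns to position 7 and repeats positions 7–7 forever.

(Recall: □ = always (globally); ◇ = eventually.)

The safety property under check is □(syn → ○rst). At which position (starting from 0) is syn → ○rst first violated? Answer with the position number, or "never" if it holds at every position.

syn → ○rst holds at every position 0..7, and those are all the positions the trace ever visits, so the invariant □(syn → ○rst) is never violated.

never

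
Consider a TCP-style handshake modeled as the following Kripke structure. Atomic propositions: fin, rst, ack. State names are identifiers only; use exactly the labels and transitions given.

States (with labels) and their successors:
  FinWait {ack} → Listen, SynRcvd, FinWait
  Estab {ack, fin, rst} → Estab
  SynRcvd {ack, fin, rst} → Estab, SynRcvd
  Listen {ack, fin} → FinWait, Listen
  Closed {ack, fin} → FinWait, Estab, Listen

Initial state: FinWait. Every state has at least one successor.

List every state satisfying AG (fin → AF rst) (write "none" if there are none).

{Estab, SynRcvd}

States satisfying fin → AF rst: {FinWait, Estab, SynRcvd}.
States satisfying AG (fin → AF rst): {Estab, SynRcvd}.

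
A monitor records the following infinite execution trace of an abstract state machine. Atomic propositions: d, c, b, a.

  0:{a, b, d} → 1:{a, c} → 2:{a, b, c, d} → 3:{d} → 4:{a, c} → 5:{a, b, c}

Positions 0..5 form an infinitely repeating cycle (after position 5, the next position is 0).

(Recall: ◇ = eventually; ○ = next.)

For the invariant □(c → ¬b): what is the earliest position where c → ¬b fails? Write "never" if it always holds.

Check c → ¬b at each position in order: 0 ✓, 1 ✓.
At position 2 the labels are {a, b, c, d}, so c → ¬b is false there. This is the first violation.

2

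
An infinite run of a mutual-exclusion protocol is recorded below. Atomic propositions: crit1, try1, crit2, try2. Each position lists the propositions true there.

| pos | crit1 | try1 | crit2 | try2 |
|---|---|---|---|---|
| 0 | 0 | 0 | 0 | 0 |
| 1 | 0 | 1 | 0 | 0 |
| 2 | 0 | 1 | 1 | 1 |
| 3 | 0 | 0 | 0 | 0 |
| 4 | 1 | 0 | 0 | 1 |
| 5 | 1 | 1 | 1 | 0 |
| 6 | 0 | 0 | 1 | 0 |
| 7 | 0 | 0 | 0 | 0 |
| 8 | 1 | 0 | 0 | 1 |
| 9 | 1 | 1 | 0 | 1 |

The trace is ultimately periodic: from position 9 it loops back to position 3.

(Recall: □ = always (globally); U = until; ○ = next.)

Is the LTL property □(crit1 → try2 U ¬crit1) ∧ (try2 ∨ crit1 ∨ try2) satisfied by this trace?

Violated

crit1 → try2 U ¬crit1 must hold at every position from 0 onward. It fails at position 4, so □(crit1 → try2 U ¬crit1) is false.
Positions where crit1 holds: 4, 5, 8, 9.
Check try2 U ¬crit1 at each: 4→fails, 5→fails, 8→ok, 9→ok.
At position 0: □(crit1 → try2 U ¬crit1) is false; try2 ∨ crit1 ∨ try2 is false; so □(crit1 → try2 U ¬crit1) ∧ (try2 ∨ crit1 ∨ try2) is false.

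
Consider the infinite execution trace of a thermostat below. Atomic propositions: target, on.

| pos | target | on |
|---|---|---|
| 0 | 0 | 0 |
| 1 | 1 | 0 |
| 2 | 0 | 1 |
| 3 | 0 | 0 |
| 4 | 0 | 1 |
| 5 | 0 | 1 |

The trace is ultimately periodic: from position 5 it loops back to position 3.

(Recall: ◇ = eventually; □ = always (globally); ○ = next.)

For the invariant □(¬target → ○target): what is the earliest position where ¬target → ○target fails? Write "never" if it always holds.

Check ¬target → ○target at each position in order: 0 ✓, 1 ✓.
At position 2 the labels are {on} and the next position 3 has {}, so ¬target → ○target is false there. This is the first violation.

2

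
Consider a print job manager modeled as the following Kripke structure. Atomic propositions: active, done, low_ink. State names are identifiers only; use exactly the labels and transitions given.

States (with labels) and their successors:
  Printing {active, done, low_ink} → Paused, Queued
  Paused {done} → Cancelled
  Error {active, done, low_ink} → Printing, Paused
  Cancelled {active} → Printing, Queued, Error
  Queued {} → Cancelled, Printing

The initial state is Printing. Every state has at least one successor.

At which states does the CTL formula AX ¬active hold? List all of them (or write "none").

{Printing}

States satisfying ¬active: {Paused, Queued}.
States satisfying AX ¬active: {Printing}.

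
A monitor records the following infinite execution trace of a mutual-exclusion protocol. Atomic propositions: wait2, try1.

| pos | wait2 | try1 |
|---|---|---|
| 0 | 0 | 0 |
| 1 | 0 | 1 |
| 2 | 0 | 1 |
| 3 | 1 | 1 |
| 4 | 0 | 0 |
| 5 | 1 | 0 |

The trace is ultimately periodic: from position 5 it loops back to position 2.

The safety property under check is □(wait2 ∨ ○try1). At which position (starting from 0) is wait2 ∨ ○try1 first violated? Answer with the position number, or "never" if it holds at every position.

Check wait2 ∨ ○try1 at each position in order: 0 ✓, 1 ✓, 2 ✓, 3 ✓.
At position 4 the labels are {} and the next position 5 has {wait2}, so wait2 ∨ ○try1 is false there. This is the first violation.

4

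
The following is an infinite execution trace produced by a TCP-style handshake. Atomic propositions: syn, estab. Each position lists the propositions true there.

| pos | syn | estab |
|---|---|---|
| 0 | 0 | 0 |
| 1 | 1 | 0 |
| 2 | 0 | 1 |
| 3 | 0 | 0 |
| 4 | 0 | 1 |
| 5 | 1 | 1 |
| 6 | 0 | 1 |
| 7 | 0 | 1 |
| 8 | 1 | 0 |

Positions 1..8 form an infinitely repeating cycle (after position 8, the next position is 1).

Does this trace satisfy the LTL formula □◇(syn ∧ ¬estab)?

Satisfied

◇(syn ∧ ¬estab) holds at every position 0..8, and those are all positions ever visited, so □◇(syn ∧ ¬estab) holds.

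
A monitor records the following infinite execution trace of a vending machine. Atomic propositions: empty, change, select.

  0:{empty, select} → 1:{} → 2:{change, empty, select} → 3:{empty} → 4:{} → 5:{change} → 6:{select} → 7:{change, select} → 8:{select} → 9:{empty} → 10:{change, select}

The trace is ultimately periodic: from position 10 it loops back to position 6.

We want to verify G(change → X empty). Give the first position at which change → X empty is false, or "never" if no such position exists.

5

Check change → X empty at each position in order: 0 ✓, 1 ✓, 2 ✓, 3 ✓, 4 ✓.
At position 5 the labels are {change} and the next position 6 has {select}, so change → X empty is false there. This is the first violation.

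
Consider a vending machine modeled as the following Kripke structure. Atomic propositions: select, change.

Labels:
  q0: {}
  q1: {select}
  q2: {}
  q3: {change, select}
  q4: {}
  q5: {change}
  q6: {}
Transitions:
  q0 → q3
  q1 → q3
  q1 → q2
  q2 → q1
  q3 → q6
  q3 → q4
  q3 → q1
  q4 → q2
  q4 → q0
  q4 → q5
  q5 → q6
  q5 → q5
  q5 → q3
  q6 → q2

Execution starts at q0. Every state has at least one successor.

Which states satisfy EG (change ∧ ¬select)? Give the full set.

States satisfying change ∧ ¬select: {q5}.
States satisfying EG (change ∧ ¬select): {q5}.

{q5}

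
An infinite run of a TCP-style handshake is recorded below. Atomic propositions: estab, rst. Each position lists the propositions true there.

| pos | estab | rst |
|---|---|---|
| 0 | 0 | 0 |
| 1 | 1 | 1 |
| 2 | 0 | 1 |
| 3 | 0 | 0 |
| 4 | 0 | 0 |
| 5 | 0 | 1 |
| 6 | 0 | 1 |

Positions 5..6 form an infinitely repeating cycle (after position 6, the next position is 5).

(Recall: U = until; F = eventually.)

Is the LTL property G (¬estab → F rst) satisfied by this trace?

Satisfied

¬estab → F rst holds at every position 0..6, and those are all positions ever visited, so G (¬estab → F rst) holds.
Positions where ¬estab holds: 0, 2, 3, 4, 5, 6.
Check F rst at each: 0→ok, 2→ok, 3→ok, 4→ok, 5→ok, 6→ok.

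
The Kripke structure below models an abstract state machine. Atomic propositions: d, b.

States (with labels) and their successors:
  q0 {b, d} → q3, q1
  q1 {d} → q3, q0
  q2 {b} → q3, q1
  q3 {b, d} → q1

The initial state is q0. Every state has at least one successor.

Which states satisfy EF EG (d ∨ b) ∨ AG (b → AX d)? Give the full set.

States satisfying EG (d ∨ b): {q0, q1, q2, q3}.
States satisfying EF EG (d ∨ b): {q0, q1, q2, q3}.
States satisfying b → AX d: {q0, q1, q2, q3}.
States satisfying AG (b → AX d): {q0, q1, q2, q3}.
States satisfying EF EG (d ∨ b) ∨ AG (b → AX d): {q0, q1, q2, q3}.

{q0, q1, q2, q3}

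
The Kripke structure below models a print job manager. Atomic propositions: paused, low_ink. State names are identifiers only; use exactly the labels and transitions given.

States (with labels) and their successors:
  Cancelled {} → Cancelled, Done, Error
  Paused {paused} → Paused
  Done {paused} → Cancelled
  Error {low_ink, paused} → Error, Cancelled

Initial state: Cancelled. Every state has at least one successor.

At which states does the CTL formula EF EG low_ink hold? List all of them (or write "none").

{Cancelled, Done, Error}

States satisfying EG low_ink: {Error}.
States satisfying EF EG low_ink: {Cancelled, Done, Error}.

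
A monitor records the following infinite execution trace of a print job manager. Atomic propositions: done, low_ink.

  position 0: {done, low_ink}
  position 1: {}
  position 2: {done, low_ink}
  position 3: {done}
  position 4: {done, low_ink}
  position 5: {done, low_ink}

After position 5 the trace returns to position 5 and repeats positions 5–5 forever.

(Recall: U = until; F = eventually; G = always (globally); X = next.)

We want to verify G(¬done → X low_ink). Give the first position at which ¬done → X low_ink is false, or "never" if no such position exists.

¬done → X low_ink holds at every position 0..5, and those are all the positions the trace ever visits, so the invariant G(¬done → X low_ink) is never violated.

never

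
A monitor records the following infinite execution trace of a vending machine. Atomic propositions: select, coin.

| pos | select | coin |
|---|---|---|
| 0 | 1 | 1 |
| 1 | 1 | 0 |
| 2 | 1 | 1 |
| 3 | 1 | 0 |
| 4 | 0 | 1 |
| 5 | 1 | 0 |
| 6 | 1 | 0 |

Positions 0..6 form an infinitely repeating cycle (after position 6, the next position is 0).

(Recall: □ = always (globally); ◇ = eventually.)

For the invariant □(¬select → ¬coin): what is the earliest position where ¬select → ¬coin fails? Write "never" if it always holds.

Check ¬select → ¬coin at each position in order: 0 ✓, 1 ✓, 2 ✓, 3 ✓.
At position 4 the labels are {coin}, so ¬select → ¬coin is false there. This is the first violation.

4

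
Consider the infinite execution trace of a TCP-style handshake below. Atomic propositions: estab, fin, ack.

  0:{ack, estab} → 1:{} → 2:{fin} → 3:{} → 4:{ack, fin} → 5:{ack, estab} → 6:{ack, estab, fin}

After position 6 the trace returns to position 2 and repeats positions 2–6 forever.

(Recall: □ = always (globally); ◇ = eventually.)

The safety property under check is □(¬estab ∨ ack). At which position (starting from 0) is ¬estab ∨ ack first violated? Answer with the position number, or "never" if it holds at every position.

never

¬estab ∨ ack holds at every position 0..6, and those are all the positions the trace ever visits, so the invariant □(¬estab ∨ ack) is never violated.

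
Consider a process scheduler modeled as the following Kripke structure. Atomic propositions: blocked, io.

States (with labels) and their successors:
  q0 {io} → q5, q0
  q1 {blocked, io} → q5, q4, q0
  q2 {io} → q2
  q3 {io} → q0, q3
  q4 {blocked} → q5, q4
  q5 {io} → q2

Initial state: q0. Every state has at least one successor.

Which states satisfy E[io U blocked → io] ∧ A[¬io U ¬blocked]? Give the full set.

{q0, q2, q3, q5}

States satisfying io: {q0, q1, q2, q3, q5}.
States satisfying blocked → io: {q0, q1, q2, q3, q5}.
States satisfying E[io U blocked → io]: {q0, q1, q2, q3, q5}.
States satisfying ¬io: {q4}.
States satisfying ¬blocked: {q0, q2, q3, q5}.
States satisfying A[¬io U ¬blocked]: {q0, q2, q3, q5}.
States satisfying E[io U blocked → io] ∧ A[¬io U ¬blocked]: {q0, q2, q3, q5}.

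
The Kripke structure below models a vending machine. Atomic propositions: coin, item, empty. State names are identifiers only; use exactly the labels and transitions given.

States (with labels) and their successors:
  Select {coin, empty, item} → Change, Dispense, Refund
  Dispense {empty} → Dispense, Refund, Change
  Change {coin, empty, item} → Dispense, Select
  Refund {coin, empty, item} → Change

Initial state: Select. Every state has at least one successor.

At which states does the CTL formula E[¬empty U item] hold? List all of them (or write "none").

{Select, Change, Refund}

States satisfying ¬empty: ∅.
States satisfying item: {Select, Change, Refund}.
States satisfying E[¬empty U item]: {Select, Change, Refund}.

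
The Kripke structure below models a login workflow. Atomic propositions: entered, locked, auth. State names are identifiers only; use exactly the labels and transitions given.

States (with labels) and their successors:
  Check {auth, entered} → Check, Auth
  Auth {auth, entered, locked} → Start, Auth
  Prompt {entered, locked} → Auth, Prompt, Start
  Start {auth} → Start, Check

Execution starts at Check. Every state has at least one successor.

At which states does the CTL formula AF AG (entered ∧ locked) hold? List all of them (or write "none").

States satisfying AG (entered ∧ locked): ∅.
States satisfying AF AG (entered ∧ locked): ∅.

none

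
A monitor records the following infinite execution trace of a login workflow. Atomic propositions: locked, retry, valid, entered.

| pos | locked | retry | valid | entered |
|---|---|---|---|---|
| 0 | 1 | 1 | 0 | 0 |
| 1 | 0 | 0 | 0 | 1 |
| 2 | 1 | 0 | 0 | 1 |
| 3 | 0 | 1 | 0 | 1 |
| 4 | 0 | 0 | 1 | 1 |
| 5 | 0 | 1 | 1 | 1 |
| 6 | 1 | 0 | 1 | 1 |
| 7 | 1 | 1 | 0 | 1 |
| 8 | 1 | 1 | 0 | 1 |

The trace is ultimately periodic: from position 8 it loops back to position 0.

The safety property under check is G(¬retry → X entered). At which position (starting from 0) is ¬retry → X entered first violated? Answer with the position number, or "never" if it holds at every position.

¬retry → X entered holds at every position 0..8, and those are all the positions the trace ever visits, so the invariant G(¬retry → X entered) is never violated.

never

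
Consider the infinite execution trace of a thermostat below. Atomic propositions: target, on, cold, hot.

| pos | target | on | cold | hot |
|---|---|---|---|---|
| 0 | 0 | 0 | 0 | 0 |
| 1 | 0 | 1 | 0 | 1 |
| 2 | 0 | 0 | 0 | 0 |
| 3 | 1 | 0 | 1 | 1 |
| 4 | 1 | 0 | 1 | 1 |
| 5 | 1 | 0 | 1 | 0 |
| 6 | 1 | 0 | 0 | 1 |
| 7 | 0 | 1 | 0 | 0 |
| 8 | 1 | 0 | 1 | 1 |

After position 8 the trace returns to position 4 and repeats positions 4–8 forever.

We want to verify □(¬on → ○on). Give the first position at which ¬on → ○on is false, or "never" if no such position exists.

Check ¬on → ○on at each position in order: 0 ✓, 1 ✓.
At position 2 the labels are {} and the next position 3 has {cold, hot, target}, so ¬on → ○on is false there. This is the first violation.

2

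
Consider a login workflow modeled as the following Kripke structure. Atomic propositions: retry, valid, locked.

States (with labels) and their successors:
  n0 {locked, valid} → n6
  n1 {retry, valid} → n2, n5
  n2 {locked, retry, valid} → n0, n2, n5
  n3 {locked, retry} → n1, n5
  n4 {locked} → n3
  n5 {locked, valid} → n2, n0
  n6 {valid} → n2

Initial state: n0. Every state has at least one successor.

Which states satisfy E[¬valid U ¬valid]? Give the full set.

{n3, n4}

States satisfying ¬valid: {n3, n4}.
States satisfying E[¬valid U ¬valid]: {n3, n4}.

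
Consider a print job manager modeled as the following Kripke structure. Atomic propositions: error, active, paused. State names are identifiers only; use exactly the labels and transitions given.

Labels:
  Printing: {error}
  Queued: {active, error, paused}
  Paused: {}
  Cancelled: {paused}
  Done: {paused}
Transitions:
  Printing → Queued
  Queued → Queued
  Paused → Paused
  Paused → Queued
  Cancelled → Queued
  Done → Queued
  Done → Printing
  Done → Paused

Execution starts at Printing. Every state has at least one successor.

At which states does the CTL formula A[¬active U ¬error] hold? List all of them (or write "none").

States satisfying ¬active: {Printing, Paused, Cancelled, Done}.
States satisfying ¬error: {Paused, Cancelled, Done}.
States satisfying A[¬active U ¬error]: {Paused, Cancelled, Done}.

{Paused, Cancelled, Done}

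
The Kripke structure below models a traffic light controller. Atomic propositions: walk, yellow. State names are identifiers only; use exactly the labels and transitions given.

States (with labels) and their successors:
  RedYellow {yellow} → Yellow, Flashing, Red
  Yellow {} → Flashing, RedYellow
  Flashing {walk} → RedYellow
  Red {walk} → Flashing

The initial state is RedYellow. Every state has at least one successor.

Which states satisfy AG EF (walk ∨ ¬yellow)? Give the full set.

{RedYellow, Yellow, Flashing, Red}

States satisfying EF (walk ∨ ¬yellow): {RedYellow, Yellow, Flashing, Red}.
States satisfying AG EF (walk ∨ ¬yellow): {RedYellow, Yellow, Flashing, Red}.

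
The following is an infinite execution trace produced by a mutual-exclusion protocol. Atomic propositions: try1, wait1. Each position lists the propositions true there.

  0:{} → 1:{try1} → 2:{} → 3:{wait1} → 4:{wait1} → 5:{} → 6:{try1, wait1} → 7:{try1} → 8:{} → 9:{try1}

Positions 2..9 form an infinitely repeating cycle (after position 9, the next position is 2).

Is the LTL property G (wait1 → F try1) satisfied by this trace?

wait1 → F try1 holds at every position 0..9, and those are all positions ever visited, so G (wait1 → F try1) holds.
Positions where wait1 holds: 3, 4, 6.
Check F try1 at each: 3→ok, 4→ok, 6→ok.

Satisfied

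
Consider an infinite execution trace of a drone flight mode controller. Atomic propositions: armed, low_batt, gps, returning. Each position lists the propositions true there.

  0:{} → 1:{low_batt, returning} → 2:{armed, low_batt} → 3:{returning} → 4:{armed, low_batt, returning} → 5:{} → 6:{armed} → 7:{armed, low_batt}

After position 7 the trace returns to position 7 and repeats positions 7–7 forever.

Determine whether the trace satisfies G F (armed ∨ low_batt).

Satisfied

F (armed ∨ low_batt) holds at every position 0..7, and those are all positions ever visited, so G F (armed ∨ low_batt) holds.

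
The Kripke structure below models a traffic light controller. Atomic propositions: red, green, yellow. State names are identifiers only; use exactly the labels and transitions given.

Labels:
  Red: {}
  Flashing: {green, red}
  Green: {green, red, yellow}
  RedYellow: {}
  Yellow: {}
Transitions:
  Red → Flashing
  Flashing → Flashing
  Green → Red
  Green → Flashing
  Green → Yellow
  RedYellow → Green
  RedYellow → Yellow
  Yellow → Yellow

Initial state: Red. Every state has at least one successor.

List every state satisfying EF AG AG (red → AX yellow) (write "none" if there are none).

States satisfying AG AG (red → AX yellow): {Yellow}.
States satisfying EF AG AG (red → AX yellow): {Green, RedYellow, Yellow}.

{Green, RedYellow, Yellow}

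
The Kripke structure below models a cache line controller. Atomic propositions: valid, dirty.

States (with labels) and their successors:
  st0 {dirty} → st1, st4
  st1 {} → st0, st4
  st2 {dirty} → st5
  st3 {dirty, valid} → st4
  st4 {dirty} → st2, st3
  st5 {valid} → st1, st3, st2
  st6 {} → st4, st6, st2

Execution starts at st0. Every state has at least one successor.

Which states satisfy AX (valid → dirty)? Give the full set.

States satisfying valid → dirty: {st0, st1, st2, st3, st4, st6}.
States satisfying AX (valid → dirty): {st0, st1, st3, st4, st5, st6}.

{st0, st1, st3, st4, st5, st6}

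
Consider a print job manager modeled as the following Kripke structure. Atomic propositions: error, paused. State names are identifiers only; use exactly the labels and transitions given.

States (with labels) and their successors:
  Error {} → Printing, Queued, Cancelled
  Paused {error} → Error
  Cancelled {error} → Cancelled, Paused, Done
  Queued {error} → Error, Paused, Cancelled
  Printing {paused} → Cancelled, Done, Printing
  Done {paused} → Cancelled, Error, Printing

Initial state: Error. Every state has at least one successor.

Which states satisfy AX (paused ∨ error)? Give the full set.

States satisfying paused ∨ error: {Paused, Cancelled, Queued, Printing, Done}.
States satisfying AX (paused ∨ error): {Error, Cancelled, Printing}.

{Error, Cancelled, Printing}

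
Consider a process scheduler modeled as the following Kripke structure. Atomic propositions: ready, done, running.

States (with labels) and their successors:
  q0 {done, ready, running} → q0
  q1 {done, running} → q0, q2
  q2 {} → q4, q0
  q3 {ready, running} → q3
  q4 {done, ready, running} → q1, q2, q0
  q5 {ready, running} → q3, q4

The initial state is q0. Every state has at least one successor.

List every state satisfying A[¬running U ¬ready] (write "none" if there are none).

{q1, q2}

States satisfying ¬running: {q2}.
States satisfying ¬ready: {q1, q2}.
States satisfying A[¬running U ¬ready]: {q1, q2}.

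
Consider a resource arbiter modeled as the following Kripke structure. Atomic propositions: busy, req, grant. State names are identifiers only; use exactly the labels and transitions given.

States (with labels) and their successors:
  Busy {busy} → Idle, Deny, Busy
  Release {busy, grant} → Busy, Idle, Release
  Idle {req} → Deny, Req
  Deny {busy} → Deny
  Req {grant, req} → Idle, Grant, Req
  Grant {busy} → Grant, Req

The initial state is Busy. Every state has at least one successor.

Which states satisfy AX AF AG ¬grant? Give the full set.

{Deny}

States satisfying AF AG ¬grant: {Deny}.
States satisfying AX AF AG ¬grant: {Deny}.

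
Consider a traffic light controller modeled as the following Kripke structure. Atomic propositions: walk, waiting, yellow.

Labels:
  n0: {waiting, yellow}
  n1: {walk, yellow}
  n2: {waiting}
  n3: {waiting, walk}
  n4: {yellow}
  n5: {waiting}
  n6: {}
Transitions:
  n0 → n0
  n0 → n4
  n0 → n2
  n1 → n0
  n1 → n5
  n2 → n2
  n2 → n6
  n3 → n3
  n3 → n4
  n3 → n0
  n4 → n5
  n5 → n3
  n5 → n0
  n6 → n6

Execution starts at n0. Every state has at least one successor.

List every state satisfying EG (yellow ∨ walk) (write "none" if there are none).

{n0, n1, n3}

States satisfying yellow ∨ walk: {n0, n1, n3, n4}.
States satisfying EG (yellow ∨ walk): {n0, n1, n3}.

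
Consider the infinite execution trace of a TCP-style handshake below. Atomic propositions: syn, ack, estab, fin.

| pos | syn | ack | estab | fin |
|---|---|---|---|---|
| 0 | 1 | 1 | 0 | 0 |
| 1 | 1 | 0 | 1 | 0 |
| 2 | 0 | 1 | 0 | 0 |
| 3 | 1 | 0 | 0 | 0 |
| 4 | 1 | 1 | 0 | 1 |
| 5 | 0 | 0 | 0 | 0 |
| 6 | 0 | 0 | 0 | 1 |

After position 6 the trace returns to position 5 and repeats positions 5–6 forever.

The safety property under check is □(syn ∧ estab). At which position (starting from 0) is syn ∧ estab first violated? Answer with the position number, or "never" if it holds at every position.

At position 0 the labels are {ack, syn}, so syn ∧ estab is false there. This is the first violation.

0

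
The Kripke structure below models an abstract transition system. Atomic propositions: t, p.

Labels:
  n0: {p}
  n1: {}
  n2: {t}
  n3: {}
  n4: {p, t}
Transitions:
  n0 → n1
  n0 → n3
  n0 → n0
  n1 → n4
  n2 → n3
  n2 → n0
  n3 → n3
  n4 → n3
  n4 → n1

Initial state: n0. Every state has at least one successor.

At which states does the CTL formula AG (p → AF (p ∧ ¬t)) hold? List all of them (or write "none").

States satisfying p → AF (p ∧ ¬t): {n0, n1, n2, n3}.
States satisfying AG (p → AF (p ∧ ¬t)): {n3}.

{n3}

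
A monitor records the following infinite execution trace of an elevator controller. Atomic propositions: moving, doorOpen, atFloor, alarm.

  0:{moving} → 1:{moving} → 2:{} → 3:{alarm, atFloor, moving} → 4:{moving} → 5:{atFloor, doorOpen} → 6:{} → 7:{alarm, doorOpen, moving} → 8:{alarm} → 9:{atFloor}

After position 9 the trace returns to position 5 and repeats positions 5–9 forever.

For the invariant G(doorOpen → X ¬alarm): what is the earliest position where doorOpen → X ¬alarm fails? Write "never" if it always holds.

7

Check doorOpen → X ¬alarm at each position in order: 0 ✓, 1 ✓, 2 ✓, 3 ✓, 4 ✓, 5 ✓, 6 ✓.
At position 7 the labels are {alarm, doorOpen, moving} and the next position 8 has {alarm}, so doorOpen → X ¬alarm is false there. This is the first violation.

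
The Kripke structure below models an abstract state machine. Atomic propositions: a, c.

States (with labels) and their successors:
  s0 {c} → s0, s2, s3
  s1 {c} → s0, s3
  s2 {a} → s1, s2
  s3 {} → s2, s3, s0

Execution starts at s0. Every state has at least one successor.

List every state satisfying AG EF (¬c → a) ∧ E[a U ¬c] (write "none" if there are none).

{s2, s3}

States satisfying EF (¬c → a): {s0, s1, s2, s3}.
States satisfying AG EF (¬c → a): {s0, s1, s2, s3}.
States satisfying a: {s2}.
States satisfying ¬c: {s2, s3}.
States satisfying E[a U ¬c]: {s2, s3}.
States satisfying AG EF (¬c → a) ∧ E[a U ¬c]: {s2, s3}.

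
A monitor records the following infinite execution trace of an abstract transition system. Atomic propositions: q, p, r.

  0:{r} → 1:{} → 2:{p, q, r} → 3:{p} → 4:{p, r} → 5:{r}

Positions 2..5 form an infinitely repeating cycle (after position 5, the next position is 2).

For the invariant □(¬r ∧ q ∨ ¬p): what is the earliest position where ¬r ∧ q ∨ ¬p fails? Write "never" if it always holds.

Check ¬r ∧ q ∨ ¬p at each position in order: 0 ✓, 1 ✓.
At position 2 the labels are {p, q, r}, so ¬r ∧ q ∨ ¬p is false there. This is the first violation.

2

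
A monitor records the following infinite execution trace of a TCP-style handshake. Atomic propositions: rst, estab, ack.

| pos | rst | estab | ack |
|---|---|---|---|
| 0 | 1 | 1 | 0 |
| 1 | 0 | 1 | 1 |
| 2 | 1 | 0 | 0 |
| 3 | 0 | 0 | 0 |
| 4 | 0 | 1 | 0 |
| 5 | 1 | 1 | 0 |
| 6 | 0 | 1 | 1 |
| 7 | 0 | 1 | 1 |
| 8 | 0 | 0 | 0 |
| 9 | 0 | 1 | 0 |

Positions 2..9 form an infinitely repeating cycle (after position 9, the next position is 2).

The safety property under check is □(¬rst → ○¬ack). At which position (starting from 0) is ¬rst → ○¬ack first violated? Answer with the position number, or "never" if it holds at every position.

6

Check ¬rst → ○¬ack at each position in order: 0 ✓, 1 ✓, 2 ✓, 3 ✓, 4 ✓, 5 ✓.
At position 6 the labels are {ack, estab} and the next position 7 has {ack, estab}, so ¬rst → ○¬ack is false there. This is the first violation.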